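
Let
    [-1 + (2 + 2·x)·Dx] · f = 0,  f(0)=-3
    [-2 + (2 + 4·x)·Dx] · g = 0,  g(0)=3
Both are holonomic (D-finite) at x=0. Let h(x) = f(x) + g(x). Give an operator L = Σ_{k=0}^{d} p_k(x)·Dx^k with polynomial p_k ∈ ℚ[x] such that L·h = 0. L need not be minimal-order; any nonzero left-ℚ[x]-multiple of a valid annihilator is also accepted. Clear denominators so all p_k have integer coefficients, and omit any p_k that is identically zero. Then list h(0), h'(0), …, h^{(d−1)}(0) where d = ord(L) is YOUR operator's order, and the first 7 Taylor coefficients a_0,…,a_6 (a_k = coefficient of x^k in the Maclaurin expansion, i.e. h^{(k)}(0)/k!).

L = -1 + (3 + 4·x)·Dx + (2 + 6·x + 4·x^2)·Dx^2  (order 2).
h: a_k = 0, 3/2, -9/8, 21/16, -225/128, 651/256, -3969/1024, …
ICs: h(0) = 0, h′(0) = 3/2.

f: a_k = -3, -3/2, 3/8, -3/16, 15/128, -21/256, 63/1024, …
g: a_k = 3, 3, -3/2, 3/2, -15/8, 21/8, -63/16, …
h₀=f+g: left-lcm gives L₀, ord ≤ 2.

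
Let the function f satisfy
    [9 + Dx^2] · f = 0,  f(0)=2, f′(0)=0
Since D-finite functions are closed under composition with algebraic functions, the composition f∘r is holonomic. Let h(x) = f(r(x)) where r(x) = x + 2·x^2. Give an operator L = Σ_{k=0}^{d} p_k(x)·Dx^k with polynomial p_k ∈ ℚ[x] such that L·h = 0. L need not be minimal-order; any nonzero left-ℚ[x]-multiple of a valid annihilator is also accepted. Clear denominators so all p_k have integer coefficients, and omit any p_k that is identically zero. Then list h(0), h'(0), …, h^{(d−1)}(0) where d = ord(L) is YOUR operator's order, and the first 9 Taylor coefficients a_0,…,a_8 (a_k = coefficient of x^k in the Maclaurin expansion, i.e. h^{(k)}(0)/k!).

L = (9 + 108·x + 432·x^2 + 576·x^3) - 4·Dx + (1 + 4·x)·Dx^2  (order 2).
h: a_k = 2, 0, -9, -36, -117/4, 54, 6399/40, 1917/10, -29511/2240, …
ICs: h(0) = 2, h′(0) = 0.

f: a_k = 2, 0, -9, 0, 27/4, 0, -81/40, 0, 729/2240, …
f∘r: x↦r, Dx↦Dx/r' in L_f ⇒ L₀.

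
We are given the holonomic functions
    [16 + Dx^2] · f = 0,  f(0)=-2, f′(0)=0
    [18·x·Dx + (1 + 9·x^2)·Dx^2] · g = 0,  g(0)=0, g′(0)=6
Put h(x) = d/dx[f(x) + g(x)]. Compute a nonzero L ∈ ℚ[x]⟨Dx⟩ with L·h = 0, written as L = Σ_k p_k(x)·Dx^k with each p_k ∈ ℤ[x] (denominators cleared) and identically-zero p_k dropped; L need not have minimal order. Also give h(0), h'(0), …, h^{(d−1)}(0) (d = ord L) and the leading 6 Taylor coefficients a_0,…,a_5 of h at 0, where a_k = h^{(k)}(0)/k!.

L = (-13248·x + 181440·x^3 + 186624·x^5) + (-16 + 6048·x^2 + 66096·x^4 + 93312·x^6)·Dx + (-828·x + 11340·x^3 + 11664·x^5)·Dx^2 + (-1 + 378·x^2 + 4131·x^4 + 5832·x^6)·Dx^3  (order 3).
h: a_k = 6, 32, -54, -256/3, 486, 1024/15, …
ICs: h(0) = 6, h′(0) = 32, h′′(0) = -108.

f: a_k = -2, 0, 16, 0, -64/3, 0, …
g: a_k = 0, 6, 0, -18, 0, 486/5, …
L₀ := lclm(L_f,L_g); ord L₀ ≤ 2+2.
h₀' ⇒ L via d/dx closure of L₀.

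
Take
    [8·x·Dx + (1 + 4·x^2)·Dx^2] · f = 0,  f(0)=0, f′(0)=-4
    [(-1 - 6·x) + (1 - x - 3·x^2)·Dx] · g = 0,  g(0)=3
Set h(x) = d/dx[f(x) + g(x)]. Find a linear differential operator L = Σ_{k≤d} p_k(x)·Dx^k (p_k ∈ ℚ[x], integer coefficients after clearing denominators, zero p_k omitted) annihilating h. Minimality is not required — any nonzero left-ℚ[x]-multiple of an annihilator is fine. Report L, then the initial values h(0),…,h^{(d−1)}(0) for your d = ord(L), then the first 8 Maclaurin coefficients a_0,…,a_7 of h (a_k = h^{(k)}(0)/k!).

f: a_k = 0, -4, 0, 16/3, 0, -64/5, 0, 256/7, …
g: a_k = 3, 3, 12, 21, 57, 120, 291, 651, …
h₀=f+g: left-lcm gives L₀, ord ≤ 3.
h₀' ⇒ L via d/dx closure of L₀.
L = (32 - 128·x - 1488·x^2 - 2880·x^3 - 8424·x^4 - 2592·x^6) + (-25 - 160·x - 214·x^2 - 1188·x^3 - 2628·x^4 - 6264·x^5 - 432·x^6 - 2592·x^7)·Dx + (4 + 9·x + 54·x^2 - 66·x^3 - x^4 - 444·x^5 - 720·x^6 - 144·x^7 - 432·x^8)·Dx^2  (order 2).
h: a_k = -1, 24, 79, 228, 536, 1746, 4813, 12192, …
ICs: h(0) = -1, h′(0) = 24.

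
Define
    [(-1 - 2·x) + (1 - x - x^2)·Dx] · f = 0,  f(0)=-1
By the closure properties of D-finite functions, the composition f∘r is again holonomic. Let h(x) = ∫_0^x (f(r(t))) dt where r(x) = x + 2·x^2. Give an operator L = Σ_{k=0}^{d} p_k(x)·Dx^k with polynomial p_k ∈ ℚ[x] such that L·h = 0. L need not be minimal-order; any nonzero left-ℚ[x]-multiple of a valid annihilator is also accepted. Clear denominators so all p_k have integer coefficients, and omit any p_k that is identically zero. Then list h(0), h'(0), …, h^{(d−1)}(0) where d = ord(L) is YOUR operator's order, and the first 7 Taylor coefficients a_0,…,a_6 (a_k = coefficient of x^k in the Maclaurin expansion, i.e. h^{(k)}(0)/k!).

L = (1 + 6·x + 12·x^2 + 16·x^3)·Dx + (-1 + x + 3·x^2 + 4·x^3 + 4·x^4)·Dx^2  (order 2).
h: a_k = 0, -1, -1/2, -4/3, -11/4, -31/5, -14, …
ICs: h(0) = 0, h′(0) = -1.

f: a_k = -1, -1, -2, -3, -5, -8, -13, …
Substitute x→r, Dx→(1/r')Dx; clear ⇒ L₀.
h=∫₀ˣh₀: take L = L₀·Dx.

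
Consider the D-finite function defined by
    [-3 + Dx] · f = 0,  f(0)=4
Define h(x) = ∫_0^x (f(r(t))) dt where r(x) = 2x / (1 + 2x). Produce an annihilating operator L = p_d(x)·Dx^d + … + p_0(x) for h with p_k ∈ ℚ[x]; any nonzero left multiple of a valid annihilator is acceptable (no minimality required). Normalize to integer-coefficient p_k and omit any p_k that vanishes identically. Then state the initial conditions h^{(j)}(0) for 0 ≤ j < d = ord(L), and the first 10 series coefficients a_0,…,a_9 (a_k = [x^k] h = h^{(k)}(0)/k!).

L = -6·Dx + (1 + 4·x + 4·x^2)·Dx^2  (order 2).
h: a_k = 0, 4, 12, 8, -12, 24/5, 56/5, -1104/35, 1644/35, -4328/105, …
ICs: h(0) = 0, h′(0) = 4.

f: a_k = 4, 12, 18, 18, 27/2, 81/10, 81/20, 243/140, 729/1120, 243/1120, …
Change of var in L_f (x↦r) gives L₀.
h=∫₀ˣh₀: take L = L₀·Dx.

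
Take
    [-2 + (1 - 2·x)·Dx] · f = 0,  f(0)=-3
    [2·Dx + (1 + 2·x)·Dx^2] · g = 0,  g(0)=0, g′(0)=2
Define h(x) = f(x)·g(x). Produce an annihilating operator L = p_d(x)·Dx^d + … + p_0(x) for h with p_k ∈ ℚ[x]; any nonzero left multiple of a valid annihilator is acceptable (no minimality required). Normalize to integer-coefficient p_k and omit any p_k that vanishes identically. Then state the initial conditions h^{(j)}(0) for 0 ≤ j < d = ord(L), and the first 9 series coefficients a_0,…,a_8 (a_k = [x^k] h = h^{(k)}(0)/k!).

f: a_k = -3, -6, -12, -24, -48, -96, -192, -384, -768, …
g: a_k = 0, 2, -2, 8/3, -4, 32/5, -32/3, 128/7, -32, …
h₀=f·g: eliminate ⇒ L₀, order ≤ 1·2.
L = 4 + (2 + 12·x)·Dx + (-1 + 4·x^2)·Dx^2  (order 2).
h: a_k = 0, -6, -6, -20, -28, -376/5, -592/5, -10208/35, -17056/35, …
ICs: h(0) = 0, h′(0) = -6.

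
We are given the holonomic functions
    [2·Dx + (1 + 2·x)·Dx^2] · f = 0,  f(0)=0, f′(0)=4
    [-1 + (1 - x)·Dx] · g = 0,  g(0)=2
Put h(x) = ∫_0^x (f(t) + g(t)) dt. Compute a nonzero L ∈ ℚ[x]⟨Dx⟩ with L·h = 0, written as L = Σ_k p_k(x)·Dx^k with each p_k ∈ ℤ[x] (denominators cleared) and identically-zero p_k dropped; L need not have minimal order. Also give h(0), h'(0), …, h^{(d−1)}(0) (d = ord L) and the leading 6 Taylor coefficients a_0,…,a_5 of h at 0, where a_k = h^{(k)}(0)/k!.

L = (-14 - 4·x)·Dx^2 + (1 - 20·x - 8·x^2)·Dx^3 + (2 + 3·x - 3·x^2 - 2·x^3)·Dx^4  (order 4).
h: a_k = 0, 2, 3, -2/3, 11/6, -6/5, …
ICs: h(0) = 0, h′(0) = 2, h′′(0) = 6, h′′′(0) = -4.

f: a_k = 0, 4, -4, 16/3, -8, 64/5, …
g: a_k = 2, 2, 2, 2, 2, 2, …
h₀=f+g: left-lcm gives L₀, ord ≤ 3.
Integrate: L := L₀·Dx.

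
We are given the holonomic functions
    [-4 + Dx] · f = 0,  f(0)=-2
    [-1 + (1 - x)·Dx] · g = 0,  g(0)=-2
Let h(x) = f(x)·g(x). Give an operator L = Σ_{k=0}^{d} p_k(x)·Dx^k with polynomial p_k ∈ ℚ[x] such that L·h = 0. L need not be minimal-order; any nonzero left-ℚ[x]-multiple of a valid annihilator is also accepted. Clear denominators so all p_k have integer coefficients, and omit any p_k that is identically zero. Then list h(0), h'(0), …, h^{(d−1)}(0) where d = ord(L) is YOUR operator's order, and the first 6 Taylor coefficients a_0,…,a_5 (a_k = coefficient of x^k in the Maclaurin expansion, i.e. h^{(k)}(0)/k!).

f: a_k = -2, -8, -16, -64/3, -64/3, -256/15, …
g: a_k = -2, -2, -2, -2, -2, -2, …
h₀=f·g: eliminate ⇒ L₀, order ≤ 1·1.
L = (5 - 4·x) + (-1 + x)·Dx  (order 1).
h: a_k = 4, 20, 52, 284/3, 412/3, 2572/15, …
ICs: h(0) = 4.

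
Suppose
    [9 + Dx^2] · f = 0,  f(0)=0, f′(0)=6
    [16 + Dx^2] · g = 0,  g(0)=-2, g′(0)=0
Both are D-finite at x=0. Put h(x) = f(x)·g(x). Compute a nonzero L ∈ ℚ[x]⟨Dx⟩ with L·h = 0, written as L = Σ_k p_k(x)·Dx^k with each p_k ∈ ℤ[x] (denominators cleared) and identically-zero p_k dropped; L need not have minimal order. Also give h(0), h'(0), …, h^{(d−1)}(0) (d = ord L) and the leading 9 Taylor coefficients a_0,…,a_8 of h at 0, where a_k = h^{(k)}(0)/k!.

f: a_k = 0, 6, 0, -9, 0, 81/20, 0, -243/280, 0, …
g: a_k = -2, 0, 16, 0, -64/3, 0, 512/45, 0, -1024/315, …
f·g: L₀ = L_f ⊗_s L_g, ord ≤ 2·2.
L = 49 + 50·Dx^2 + Dx^4  (order 4).
h: a_k = 0, -12, 0, 114, 0, -2801/10, 0, 137257/420, 0, …
ICs: h(0) = 0, h′(0) = -12, h′′(0) = 0, h′′′(0) = 684.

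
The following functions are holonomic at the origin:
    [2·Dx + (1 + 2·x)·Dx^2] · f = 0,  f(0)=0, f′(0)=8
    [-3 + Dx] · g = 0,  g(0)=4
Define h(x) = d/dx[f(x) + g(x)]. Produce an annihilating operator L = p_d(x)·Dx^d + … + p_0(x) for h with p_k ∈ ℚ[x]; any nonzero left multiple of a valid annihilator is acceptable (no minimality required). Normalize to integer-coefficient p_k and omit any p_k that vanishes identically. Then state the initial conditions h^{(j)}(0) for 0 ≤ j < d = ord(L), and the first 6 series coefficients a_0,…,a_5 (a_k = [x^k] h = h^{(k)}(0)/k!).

f: a_k = 0, 8, -8, 32/3, -16, 128/5, …
g: a_k = 4, 12, 18, 18, 27/2, 81/10, …
L₀ := lclm(L_f,L_g); ord L₀ ≤ 2+1.
Differentiate: ansatz ord ≤ ord L₀ ⇒ L.
L = (-42 - 36·x) + (-1 - 36·x - 36·x^2)·Dx + (5 + 16·x + 12·x^2)·Dx^2  (order 2).
h: a_k = 20, 20, 86, -10, 337/2, -2317/10, …
ICs: h(0) = 20, h′(0) = 20.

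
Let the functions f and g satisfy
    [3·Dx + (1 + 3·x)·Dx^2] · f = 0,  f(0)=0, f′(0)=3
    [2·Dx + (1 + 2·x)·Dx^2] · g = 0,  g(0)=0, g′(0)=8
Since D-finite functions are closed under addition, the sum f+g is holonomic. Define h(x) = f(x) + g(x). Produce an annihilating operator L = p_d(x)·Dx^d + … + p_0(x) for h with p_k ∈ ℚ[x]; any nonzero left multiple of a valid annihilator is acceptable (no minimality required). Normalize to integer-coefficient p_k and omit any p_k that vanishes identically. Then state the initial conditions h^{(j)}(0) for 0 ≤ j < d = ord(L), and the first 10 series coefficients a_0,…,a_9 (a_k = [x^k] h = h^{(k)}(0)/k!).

f: a_k = 0, 3, -9/2, 9, -81/4, 243/5, -243/2, 2187/7, -6561/8, 2187, …
g: a_k = 0, 8, -8, 32/3, -16, 128/5, -128/3, 512/7, -128, 2048/9, …
L₀ := lclm(L_f,L_g); ord L₀ ≤ 2+2.
L = 12·Dx + (10 + 24·x)·Dx^2 + (1 + 5·x + 6·x^2)·Dx^3  (order 3).
h: a_k = 0, 11, -25/2, 59/3, -145/4, 371/5, -985/6, 2699/7, -7585/8, 21731/9, …
ICs: h(0) = 0, h′(0) = 11, h′′(0) = -25.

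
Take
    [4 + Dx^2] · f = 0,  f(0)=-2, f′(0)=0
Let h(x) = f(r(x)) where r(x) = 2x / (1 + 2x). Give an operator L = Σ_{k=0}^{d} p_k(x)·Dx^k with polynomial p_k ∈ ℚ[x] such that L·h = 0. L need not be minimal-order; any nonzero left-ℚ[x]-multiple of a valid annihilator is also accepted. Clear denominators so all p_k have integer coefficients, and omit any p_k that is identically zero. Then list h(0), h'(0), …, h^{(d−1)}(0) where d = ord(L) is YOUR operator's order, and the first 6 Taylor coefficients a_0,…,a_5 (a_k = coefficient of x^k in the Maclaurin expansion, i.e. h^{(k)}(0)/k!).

L = 16 + (4 + 24·x + 48·x^2 + 32·x^3)·Dx + (1 + 8·x + 24·x^2 + 32·x^3 + 16·x^4)·Dx^2  (order 2).
h: a_k = -2, 0, 16, -64, 512/3, -1024/3, …
ICs: h(0) = -2, h′(0) = 0.

f: a_k = -2, 0, 4, 0, -4/3, 0, …
Change of var in L_f (x↦r) gives L₀.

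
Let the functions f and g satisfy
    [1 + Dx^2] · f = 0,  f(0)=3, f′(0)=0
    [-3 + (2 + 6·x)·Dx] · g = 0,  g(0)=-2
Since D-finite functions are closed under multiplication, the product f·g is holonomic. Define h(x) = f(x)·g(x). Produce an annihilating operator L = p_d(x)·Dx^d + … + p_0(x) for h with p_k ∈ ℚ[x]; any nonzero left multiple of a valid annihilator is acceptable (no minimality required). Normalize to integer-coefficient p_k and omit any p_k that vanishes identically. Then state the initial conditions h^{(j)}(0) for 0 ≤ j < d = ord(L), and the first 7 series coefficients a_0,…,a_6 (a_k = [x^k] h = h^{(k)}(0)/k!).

f: a_k = 3, 0, -3/2, 0, 1/8, 0, -1/240, …
g: a_k = -2, -3, 9/4, -27/8, 405/64, -1701/128, 15309/512, …
Product ⇒ symmetric product L₀, ord ≤ 2.
L = (31 + 24·x + 36·x^2) + (-12 - 36·x)·Dx + (4 + 24·x + 36·x^2)·Dx^2  (order 2).
h: a_k = -6, -9, 39/4, -45/8, 983/64, -4503/128, 618229/7680, …
ICs: h(0) = -6, h′(0) = -9.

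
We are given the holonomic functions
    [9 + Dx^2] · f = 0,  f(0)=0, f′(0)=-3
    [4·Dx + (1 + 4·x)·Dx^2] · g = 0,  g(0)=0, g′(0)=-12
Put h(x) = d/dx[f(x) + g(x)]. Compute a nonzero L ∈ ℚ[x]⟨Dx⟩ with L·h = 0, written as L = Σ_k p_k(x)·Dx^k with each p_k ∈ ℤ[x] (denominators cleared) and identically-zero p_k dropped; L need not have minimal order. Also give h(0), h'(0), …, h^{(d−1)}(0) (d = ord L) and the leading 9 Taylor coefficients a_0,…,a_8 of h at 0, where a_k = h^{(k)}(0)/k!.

L = (3780 + 2592·x + 5184·x^2) + (369 + 2124·x + 3888·x^2 + 5184·x^3)·Dx + (420 + 288·x + 576·x^2)·Dx^2 + (41 + 236·x + 432·x^2 + 576·x^3)·Dx^3  (order 3).
h: a_k = -15, 48, -357/2, 768, -24657/8, 12288, -3931917/80, 196608, -3523217547/4480, …
ICs: h(0) = -15, h′(0) = 48, h′′(0) = -357.

f: a_k = 0, -3, 0, 9/2, 0, -81/40, 0, 243/560, 0, …
g: a_k = 0, -12, 24, -64, 192, -3072/5, 2048, -49152/7, 24576, …
Weyl lclm of L_f,L_g ⇒ L₀ (ord ≤ 4).
h=h₀': d/dx-closure on L₀ ⇒ L.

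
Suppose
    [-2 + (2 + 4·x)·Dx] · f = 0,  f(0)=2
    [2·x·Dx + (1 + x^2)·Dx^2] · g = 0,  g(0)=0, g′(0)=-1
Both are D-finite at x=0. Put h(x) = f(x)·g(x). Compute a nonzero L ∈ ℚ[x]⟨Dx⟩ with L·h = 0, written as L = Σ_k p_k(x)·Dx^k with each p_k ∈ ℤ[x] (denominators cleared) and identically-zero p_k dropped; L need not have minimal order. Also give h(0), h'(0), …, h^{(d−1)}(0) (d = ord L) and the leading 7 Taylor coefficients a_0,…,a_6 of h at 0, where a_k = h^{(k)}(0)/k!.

f: a_k = 2, 2, -1, 1, -5/4, 7/4, -21/8, …
g: a_k = 0, -1, 0, 1/3, 0, -1/5, 0, …
Sym-product of L_f,L_g gives L₀ (≤ ord 2).
L = (3 - 2·x - x^2) + (-2 - 2·x + 6·x^2 + 4·x^3)·Dx + (1 + 4·x + 5·x^2 + 4·x^3 + 4·x^4)·Dx^2  (order 2).
h: a_k = 0, -2, -2, 5/3, -1/3, 31/60, -109/60, …
ICs: h(0) = 0, h′(0) = -2.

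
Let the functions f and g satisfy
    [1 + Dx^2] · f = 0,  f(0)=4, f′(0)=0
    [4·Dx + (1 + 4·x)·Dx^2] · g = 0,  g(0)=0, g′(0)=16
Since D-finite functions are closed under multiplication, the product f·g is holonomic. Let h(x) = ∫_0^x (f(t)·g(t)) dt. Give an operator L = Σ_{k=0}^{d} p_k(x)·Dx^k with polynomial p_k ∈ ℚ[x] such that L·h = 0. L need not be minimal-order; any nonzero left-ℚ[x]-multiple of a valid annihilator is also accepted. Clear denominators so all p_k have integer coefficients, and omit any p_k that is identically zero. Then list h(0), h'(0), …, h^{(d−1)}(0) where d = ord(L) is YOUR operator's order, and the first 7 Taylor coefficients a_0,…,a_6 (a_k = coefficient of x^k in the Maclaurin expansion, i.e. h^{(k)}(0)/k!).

f: a_k = 4, 0, -2, 0, 1/6, 0, -1/180, …
g: a_k = 0, 16, -32, 256/3, -256, 4096/5, -8192/3, …
Sym-product of L_f,L_g gives L₀ (≤ ord 4).
Integrate: L := L₀·Dx.
L = (-147 - 144·x - 224·x^2 + 256·x^3 + 256·x^4)·Dx + (-56 - 160·x + 384·x^2 + 512·x^3)·Dx^2 + (-150 - 160·x - 192·x^2 + 512·x^3 + 512·x^4)·Dx^3 + (-56 - 160·x + 384·x^2 + 512·x^3)·Dx^4 + (-3 - 16·x + 32·x^2 + 256·x^3 + 256·x^4)·Dx^5  (order 5).
h: a_k = 0, 0, 32, -128/3, 232/3, -192, 7772/15, …
ICs: h(0) = 0, h′(0) = 0, h′′(0) = 64, h′′′(0) = -256, h′′′′(0) = 1856.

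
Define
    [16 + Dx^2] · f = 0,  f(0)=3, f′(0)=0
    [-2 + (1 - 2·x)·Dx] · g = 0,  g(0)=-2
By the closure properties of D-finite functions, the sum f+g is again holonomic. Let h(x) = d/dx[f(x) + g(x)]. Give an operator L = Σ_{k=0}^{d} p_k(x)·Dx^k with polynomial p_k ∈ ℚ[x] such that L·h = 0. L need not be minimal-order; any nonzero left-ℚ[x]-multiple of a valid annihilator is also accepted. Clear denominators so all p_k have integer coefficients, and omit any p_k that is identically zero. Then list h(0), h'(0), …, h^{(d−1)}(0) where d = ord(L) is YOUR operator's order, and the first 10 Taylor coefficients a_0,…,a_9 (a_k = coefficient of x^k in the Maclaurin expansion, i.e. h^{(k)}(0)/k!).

f: a_k = 3, 0, -24, 0, 32, 0, -256/15, 0, 512/105, 0, …
g: a_k = -2, -4, -8, -16, -32, -64, -128, -256, -512, -1024, …
f+g: L₀ = lclm(L_f,L_g), ord ≤ 2+1.
Derive L from L₀ (diff closure).
L = (512 - 512·x + 512·x^2) + (-80 + 288·x - 384·x^2 + 256·x^3)·Dx + (32 - 32·x + 32·x^2)·Dx^2 + (-5 + 18·x - 24·x^2 + 16·x^3)·Dx^3  (order 3).
h: a_k = -4, -64, -48, 0, -320, -4352/5, -1792, -425984/105, -9216, -19361792/945, …
ICs: h(0) = -4, h′(0) = -64, h′′(0) = -96.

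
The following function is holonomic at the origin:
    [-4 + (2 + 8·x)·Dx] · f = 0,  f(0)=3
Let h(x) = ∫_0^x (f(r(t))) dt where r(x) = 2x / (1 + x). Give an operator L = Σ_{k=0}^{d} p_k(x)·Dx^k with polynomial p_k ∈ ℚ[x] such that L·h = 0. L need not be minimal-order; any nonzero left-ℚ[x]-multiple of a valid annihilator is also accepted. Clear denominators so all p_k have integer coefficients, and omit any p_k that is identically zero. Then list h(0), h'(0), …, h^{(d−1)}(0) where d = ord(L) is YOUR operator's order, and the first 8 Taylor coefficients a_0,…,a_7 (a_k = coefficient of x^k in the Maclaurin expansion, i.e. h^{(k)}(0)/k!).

L = -4·Dx + (1 + 10·x + 9·x^2)·Dx^2  (order 2).
h: a_k = 0, 3, 6, -12, 39, -852/5, 882, -35460/7, …
ICs: h(0) = 0, h′(0) = 3.

f: a_k = 3, 6, -6, 12, -30, 84, -252, 792, …
Substitute x→r, Dx→(1/r')Dx; clear ⇒ L₀.
Integrate: L := L₀·Dx.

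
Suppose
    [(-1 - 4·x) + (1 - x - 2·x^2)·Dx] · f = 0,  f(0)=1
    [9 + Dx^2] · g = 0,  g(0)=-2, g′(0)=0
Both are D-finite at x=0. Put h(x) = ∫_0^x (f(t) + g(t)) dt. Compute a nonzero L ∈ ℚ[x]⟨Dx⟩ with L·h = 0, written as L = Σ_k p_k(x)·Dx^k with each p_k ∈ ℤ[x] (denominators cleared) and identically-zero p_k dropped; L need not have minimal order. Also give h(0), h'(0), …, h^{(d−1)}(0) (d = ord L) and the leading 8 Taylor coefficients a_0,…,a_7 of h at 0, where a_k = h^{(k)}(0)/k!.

f: a_k = 1, 1, 3, 5, 11, 21, 43, 85, …
g: a_k = -2, 0, 9, 0, -27/4, 0, 81/40, 0, …
h₀=f+g: left-lcm gives L₀, ord ≤ 3.
h=∫₀ˣh₀: take L = L₀·Dx.
L = (117 + 486·x + 135·x^2 + 360·x^3 + 540·x^4 + 432·x^5)·Dx + (-45 + 63·x + 81·x^2 - 153·x^3 - 18·x^4 + 324·x^5 + 216·x^6)·Dx^2 + (13 + 54·x + 15·x^2 + 40·x^3 + 60·x^4 + 48·x^5)·Dx^3 + (-5 + 7·x + 9·x^2 - 17·x^3 - 2·x^4 + 36·x^5 + 24·x^6)·Dx^4  (order 4).
h: a_k = 0, -1, 1/2, 4, 5/4, 17/20, 7/2, 1801/280, …
ICs: h(0) = 0, h′(0) = -1, h′′(0) = 1, h′′′(0) = 24.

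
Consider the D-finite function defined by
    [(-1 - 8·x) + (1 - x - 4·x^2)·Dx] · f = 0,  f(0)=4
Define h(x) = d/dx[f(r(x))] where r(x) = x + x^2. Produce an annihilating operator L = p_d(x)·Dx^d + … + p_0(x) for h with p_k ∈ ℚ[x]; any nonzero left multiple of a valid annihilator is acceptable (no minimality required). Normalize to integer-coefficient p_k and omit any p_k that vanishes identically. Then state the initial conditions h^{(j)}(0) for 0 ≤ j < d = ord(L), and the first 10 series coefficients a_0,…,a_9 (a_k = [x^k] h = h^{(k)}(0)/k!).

f: a_k = 4, 4, 20, 36, 116, 260, 724, 1764, 4660, 11716, …
h₀=f(r): pull back L_f along r ⇒ L₀.
h₀' ⇒ L via d/dx closure of L₀.
L = (12 + 78·x + 246·x^2 + 656·x^3 + 1128·x^4 + 960·x^5 + 320·x^6) + (-1 - 9·x - 9·x^2 + 66·x^3 + 220·x^4 + 312·x^5 + 224·x^6 + 64·x^7)·Dx  (order 1).
h: a_k = 4, 48, 228, 976, 4160, 16536, 64204, 244672, 916380, 3391400, …
ICs: h(0) = 4.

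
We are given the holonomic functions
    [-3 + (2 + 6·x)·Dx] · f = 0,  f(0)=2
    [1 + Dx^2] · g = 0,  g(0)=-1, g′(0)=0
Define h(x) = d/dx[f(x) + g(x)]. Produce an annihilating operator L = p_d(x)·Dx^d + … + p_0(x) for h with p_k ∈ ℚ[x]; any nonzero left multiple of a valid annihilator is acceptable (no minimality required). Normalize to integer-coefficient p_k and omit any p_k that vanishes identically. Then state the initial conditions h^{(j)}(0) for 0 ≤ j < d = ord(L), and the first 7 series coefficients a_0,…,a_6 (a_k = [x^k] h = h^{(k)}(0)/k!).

f: a_k = 2, 3, -9/4, 27/8, -405/64, 1701/128, -15309/512, …
g: a_k = -1, 0, 1/2, 0, -1/24, 0, 1/720, …
h₀=f+g: left-lcm gives L₀, ord ≤ 3.
h=h₀': d/dx-closure on L₀ ⇒ L.
L = (-417 - 72·x - 108·x^2) + (-62 - 234·x - 216·x^2 - 216·x^3)·Dx + (-417 - 72·x - 108·x^2)·Dx^2 + (-62 - 234·x - 216·x^2 - 216·x^3)·Dx^3  (order 3).
h: a_k = 3, -7/2, 81/8, -1223/48, 8505/128, -688873/3840, 505197/1024, …
ICs: h(0) = 3, h′(0) = -7/2, h′′(0) = 81/4.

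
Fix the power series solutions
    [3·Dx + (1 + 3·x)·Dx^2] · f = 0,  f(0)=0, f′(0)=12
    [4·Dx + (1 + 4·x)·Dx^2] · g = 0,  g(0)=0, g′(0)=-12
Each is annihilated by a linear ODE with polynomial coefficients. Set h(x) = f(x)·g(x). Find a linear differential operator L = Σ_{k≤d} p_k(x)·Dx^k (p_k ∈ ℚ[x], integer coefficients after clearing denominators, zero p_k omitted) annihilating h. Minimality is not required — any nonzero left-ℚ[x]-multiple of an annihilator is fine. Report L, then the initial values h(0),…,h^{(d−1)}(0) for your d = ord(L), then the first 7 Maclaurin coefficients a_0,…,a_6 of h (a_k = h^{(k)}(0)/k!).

f: a_k = 0, 12, -18, 36, -81, 972/5, -486, …
g: a_k = 0, -12, 24, -64, 192, -3072/5, 2048, …
Product ⇒ symmetric product L₀, ord ≤ 4.
L = (600 + 4032·x + 6912·x^2)·Dx + (854 + 8808·x + 30240·x^2 + 34560·x^3)·Dx^2 + (172 + 2380·x + 12312·x^2 + 28224·x^3 + 24192·x^4)·Dx^3 + (7 + 122·x + 847·x^2 + 2928·x^3 + 5040·x^4 + 3456·x^5)·Dx^4  (order 4).
h: a_k = 0, 0, -144, 504, -1632, 5292, -87048/5, …
ICs: h(0) = 0, h′(0) = 0, h′′(0) = -288, h′′′(0) = 3024.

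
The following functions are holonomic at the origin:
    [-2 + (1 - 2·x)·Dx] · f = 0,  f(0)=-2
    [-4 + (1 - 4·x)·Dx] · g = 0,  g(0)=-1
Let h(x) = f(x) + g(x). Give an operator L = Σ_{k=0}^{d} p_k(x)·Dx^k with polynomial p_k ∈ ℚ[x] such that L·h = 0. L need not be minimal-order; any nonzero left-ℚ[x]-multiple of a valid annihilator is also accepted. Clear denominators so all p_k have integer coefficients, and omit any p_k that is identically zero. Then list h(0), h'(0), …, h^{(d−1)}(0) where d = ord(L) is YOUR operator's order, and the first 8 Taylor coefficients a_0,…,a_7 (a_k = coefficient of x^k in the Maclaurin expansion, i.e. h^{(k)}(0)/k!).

L = -16 + (12 - 32·x)·Dx + (-1 + 6·x - 8·x^2)·Dx^2  (order 2).
h: a_k = -3, -8, -24, -80, -288, -1088, -4224, -16640, …
ICs: h(0) = -3, h′(0) = -8.

f: a_k = -2, -4, -8, -16, -32, -64, -128, -256, …
g: a_k = -1, -4, -16, -64, -256, -1024, -4096, -16384, …
Weyl lclm of L_f,L_g ⇒ L₀ (ord ≤ 2).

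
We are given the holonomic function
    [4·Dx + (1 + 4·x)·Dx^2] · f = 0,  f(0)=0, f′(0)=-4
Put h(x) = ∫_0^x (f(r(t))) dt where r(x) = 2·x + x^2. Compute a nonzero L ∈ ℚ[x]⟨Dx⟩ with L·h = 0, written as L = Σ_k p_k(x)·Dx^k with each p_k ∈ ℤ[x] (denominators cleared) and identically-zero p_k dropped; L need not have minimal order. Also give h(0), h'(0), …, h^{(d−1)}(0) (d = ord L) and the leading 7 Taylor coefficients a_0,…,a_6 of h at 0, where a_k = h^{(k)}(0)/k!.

f: a_k = 0, -4, 8, -64/3, 64, -1024/5, 2048/3, …
Change of var in L_f (x↦r) gives L₀.
Integrate: L := L₀·Dx.
L = (7 + 8·x + 4·x^2)·Dx^2 + (1 + 9·x + 12·x^2 + 4·x^3)·Dx^3  (order 3).
h: a_k = 0, 0, -4, 28/3, -104/3, 776/5, -11584/15, …
ICs: h(0) = 0, h′(0) = 0, h′′(0) = -8.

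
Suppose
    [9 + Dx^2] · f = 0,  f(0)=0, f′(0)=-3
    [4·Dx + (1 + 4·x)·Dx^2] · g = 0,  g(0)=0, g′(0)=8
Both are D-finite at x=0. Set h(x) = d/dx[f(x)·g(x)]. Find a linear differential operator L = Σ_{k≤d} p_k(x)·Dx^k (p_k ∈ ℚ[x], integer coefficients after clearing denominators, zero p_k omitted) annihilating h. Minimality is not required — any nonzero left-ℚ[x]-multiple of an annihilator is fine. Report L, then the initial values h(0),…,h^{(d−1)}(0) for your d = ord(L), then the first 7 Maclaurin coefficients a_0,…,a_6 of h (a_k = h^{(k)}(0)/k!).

f: a_k = 0, -3, 0, 9/2, 0, -81/40, 0, …
g: a_k = 0, 8, -16, 128/3, -128, 2048/5, -4096/3, …
L₀ := L_f ⊗_s L_g (sym. prod.), ord ≤ 4.
Derive L from L₀ (diff closure).
L = (-153603 - 635688·x - 3184272·x^2 - 4292352·x^3 + 12503808·x^4 + 40310784·x^5 + 26873856·x^6) + (-47736 - 304992·x - 311040·x^2 + 2073600·x^3 + 7464960·x^4 + 5971968·x^5)·Dx + (-19110 - 88272·x - 352800·x^2 + 41472·x^3 + 3773952·x^4 + 8957952·x^5 + 5971968·x^6)·Dx^2 + (-5304 - 33888·x - 34560·x^2 + 230400·x^3 + 829440·x^4 + 663552·x^5)·Dx^3 + (-227 - 1960·x + 112·x^2 + 57600·x^3 + 264960·x^4 + 497664·x^5 + 331776·x^6)·Dx^4  (order 4).
h: a_k = 0, -48, 144, -368, 1560, -6318, 124334/5, …
ICs: h(0) = 0, h′(0) = -48, h′′(0) = 288, h′′′(0) = -2208.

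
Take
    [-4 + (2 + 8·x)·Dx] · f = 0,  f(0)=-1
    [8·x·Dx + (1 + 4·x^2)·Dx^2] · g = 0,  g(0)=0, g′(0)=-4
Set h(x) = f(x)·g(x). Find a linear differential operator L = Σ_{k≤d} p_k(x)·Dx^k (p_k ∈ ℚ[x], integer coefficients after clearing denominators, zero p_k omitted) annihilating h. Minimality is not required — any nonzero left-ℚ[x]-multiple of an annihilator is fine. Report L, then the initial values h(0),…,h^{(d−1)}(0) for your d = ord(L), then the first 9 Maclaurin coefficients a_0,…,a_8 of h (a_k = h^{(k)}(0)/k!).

f: a_k = -1, -2, 2, -4, 10, -28, 84, -264, 858, …
g: a_k = 0, -4, 0, 16/3, 0, -64/5, 0, 256/7, 0, …
h₀=f·g: eliminate ⇒ L₀, order ≤ 1·2.
L = (12 - 16·x - 16·x^2) + (-4 - 8·x + 48·x^2 + 64·x^3)·Dx + (1 + 8·x + 20·x^2 + 32·x^3 + 64·x^4)·Dx^2  (order 2).
h: a_k = 0, 4, 8, -40/3, 16/3, -248/15, 1744/15, -36208/105, 92896/105, …
ICs: h(0) = 0, h′(0) = 4.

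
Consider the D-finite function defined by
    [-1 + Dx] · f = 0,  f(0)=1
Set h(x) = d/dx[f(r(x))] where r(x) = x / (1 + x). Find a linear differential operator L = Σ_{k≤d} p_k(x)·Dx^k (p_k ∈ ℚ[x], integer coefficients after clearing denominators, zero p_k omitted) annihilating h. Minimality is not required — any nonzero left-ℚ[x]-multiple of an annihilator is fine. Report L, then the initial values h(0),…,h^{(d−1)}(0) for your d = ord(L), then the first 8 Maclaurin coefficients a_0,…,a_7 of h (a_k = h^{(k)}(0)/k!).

L = (-1 - 2·x) + (-1 - 2·x - x^2)·Dx  (order 1).
h: a_k = 1, -1, 1/2, 1/6, -19/24, 151/120, -1091/720, 7841/5040, …
ICs: h(0) = 1.

f: a_k = 1, 1, 1/2, 1/6, 1/24, 1/120, 1/720, 1/5040, …
f∘r: x↦r, Dx↦Dx/r' in L_f ⇒ L₀.
h₀' ⇒ L via d/dx closure of L₀.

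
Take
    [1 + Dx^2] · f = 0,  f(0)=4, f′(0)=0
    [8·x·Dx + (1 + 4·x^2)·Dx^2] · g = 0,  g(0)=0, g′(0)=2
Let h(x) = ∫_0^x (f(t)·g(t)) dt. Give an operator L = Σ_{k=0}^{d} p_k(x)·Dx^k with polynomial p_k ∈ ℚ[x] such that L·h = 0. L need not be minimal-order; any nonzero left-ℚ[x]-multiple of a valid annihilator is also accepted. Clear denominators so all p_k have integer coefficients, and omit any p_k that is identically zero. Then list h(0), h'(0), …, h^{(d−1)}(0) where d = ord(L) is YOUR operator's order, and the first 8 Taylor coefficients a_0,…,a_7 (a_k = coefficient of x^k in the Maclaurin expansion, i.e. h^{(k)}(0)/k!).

L = (85 + 944·x^2 + 416·x^4 + 256·x^6 + 256·x^8)·Dx + (144·x + 704·x^3 + 768·x^5 + 1024·x^7)·Dx^2 + (90 + 992·x^2 + 576·x^4 + 512·x^6 + 512·x^8)·Dx^3 + (144·x + 704·x^3 + 768·x^5 + 1024·x^7)·Dx^4 + (5 + 48·x^2 + 160·x^4 + 256·x^6 + 256·x^8)·Dx^5  (order 5).
h: a_k = 0, 0, 4, 0, -11/3, 0, 469/90, 0, …
ICs: h(0) = 0, h′(0) = 0, h′′(0) = 8, h′′′(0) = 0, h′′′′(0) = -88.

f: a_k = 4, 0, -2, 0, 1/6, 0, -1/180, 0, …
g: a_k = 0, 2, 0, -8/3, 0, 32/5, 0, -128/7, …
Sym-product of L_f,L_g gives L₀ (≤ ord 4).
Integrate: L := L₀·Dx.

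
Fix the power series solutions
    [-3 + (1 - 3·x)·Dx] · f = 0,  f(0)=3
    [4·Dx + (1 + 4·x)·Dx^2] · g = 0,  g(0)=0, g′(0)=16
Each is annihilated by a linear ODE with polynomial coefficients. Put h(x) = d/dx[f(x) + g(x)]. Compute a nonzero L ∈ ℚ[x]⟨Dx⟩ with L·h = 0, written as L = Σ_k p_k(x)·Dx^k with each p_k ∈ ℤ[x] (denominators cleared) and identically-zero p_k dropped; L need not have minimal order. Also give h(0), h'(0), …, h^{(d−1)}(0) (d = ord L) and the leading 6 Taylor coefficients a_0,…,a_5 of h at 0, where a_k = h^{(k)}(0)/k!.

L = (204 + 144·x) + (11 + 312·x + 288·x^2)·Dx + (-5 - 11·x + 54·x^2 + 72·x^3)·Dx^2  (order 2).
h: a_k = 25, -10, 499, -52, 7741, -3262, …
ICs: h(0) = 25, h′(0) = -10.

f: a_k = 3, 9, 27, 81, 243, 729, …
g: a_k = 0, 16, -32, 256/3, -256, 4096/5, …
h₀=f+g: left-lcm gives L₀, ord ≤ 3.
Derive L from L₀ (diff closure).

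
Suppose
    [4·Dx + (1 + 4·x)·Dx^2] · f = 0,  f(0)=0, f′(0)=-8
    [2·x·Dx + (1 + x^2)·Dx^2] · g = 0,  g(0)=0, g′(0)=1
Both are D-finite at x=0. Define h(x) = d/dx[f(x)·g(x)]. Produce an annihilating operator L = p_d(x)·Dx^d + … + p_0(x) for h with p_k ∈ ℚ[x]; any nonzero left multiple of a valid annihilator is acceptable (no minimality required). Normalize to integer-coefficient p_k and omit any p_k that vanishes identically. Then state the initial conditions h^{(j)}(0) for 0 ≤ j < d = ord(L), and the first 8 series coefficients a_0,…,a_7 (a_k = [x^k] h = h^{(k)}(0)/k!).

f: a_k = 0, -8, 16, -128/3, 128, -2048/5, 4096/3, -32768/7, …
g: a_k = 0, 1, 0, -1/3, 0, 1/5, 0, -1/7, …
Product ⇒ symmetric product L₀, ord ≤ 4.
h=h₀': d/dx-closure on L₀ ⇒ L.
L = (144 + 896·x + 560·x^2 + 2304·x^3 + 1920·x^4 + 3328·x^5 + 256·x^7) + (132 + 304·x + 2252·x^2 + 4144·x^3 + 8896·x^4 + 5952·x^5 + 8960·x^6 + 192·x^7 + 896·x^8)·Dx + (72 + 376·x + 912·x^2 + 2808·x^3 + 3720·x^4 + 6288·x^5 + 3072·x^6 + 4368·x^7 + 192·x^8 + 512·x^9)·Dx^2 + (5 + 48·x + 178·x^2 + 416·x^3 + 729·x^4 + 720·x^5 + 1008·x^6 + 384·x^7 + 516·x^8 + 32·x^9 + 64·x^10)·Dx^3  (order 3).
h: a_k = 0, -16, 48, -160, 1840/3, -35728/15, 139216/15, -36416, …
ICs: h(0) = 0, h′(0) = -16, h′′(0) = 96.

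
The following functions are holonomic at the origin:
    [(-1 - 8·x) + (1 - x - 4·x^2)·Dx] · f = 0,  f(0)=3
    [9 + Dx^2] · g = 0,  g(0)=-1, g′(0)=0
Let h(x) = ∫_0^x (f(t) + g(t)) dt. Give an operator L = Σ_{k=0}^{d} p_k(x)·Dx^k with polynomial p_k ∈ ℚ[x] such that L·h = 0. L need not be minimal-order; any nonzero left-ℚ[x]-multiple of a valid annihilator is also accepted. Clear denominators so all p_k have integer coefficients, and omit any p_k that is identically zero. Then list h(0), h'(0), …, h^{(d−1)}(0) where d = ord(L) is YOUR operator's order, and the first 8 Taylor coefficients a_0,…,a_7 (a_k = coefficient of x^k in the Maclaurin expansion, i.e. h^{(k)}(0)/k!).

L = (567 + 4806·x + 3321·x^2 + 9936·x^3 + 6480·x^4 + 10368·x^5)·Dx + (-171 + 117·x + 441·x^2 - 135·x^3 + 540·x^4 + 3888·x^5 + 5184·x^6)·Dx^2 + (63 + 534·x + 369·x^2 + 1104·x^3 + 720·x^4 + 1152·x^5)·Dx^3 + (-19 + 13·x + 49·x^2 - 15·x^3 + 60·x^4 + 432·x^5 + 576·x^6)·Dx^4  (order 4).
h: a_k = 0, 2, 3/2, 13/2, 27/4, 669/40, 65/2, 43521/560, …
ICs: h(0) = 0, h′(0) = 2, h′′(0) = 3, h′′′(0) = 39.

f: a_k = 3, 3, 15, 27, 87, 195, 543, 1323, …
g: a_k = -1, 0, 9/2, 0, -27/8, 0, 81/80, 0, …
f+g: L₀ = lclm(L_f,L_g), ord ≤ 1+2.
h=∫h₀ ⇒ L = L₀·Dx.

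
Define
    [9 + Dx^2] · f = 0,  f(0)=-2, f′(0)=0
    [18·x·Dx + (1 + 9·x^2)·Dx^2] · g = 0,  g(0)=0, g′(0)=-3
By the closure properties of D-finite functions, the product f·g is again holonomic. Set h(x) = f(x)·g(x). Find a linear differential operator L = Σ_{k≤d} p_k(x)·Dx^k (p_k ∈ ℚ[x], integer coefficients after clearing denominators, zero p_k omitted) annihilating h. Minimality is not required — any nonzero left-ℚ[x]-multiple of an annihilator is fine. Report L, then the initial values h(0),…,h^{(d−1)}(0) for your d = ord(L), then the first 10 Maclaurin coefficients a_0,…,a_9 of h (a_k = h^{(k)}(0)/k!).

f: a_k = -2, 0, 9, 0, -27/4, 0, 81/40, 0, -729/2240, 0, …
g: a_k = 0, -3, 0, 9, 0, -243/5, 0, 2187/7, 0, -2187, …
L₀ := L_f ⊗_s L_g (sym. prod.), ord ≤ 4.
L = (810 + 18954·x^2 + 72171·x^4 + 236196·x^6 + 531441·x^8) + (972·x + 14580·x^3 + 78732·x^5 + 236196·x^7)·Dx + (108 + 2592·x^2 + 13122·x^4 + 52488·x^6 + 118098·x^8)·Dx^2 + (108·x + 1620·x^3 + 8748·x^5 + 26244·x^7)·Dx^3 + (2 + 54·x^2 + 567·x^4 + 2916·x^6 + 6561·x^8)·Dx^4  (order 4).
h: a_k = 0, 6, 0, -45, 0, 3969/20, 0, -316143/280, 0, 16874163/2240, …
ICs: h(0) = 0, h′(0) = 6, h′′(0) = 0, h′′′(0) = -270.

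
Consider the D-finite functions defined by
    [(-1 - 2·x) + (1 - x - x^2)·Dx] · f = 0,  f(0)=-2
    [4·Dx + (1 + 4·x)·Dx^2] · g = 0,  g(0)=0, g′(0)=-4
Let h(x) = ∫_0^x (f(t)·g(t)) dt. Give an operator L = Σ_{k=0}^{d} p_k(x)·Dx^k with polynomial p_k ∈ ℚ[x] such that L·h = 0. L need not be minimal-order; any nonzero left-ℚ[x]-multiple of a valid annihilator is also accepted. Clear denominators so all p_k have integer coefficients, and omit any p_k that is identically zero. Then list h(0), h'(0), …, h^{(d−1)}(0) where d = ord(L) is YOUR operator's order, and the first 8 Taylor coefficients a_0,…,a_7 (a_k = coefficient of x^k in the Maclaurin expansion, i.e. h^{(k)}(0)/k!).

f: a_k = -2, -2, -4, -6, -10, -16, -26, -42, …
g: a_k = 0, -4, 8, -64/3, 64, -1024/5, 2048/3, -16384/7, …
Sym-product of L_f,L_g gives L₀ (≤ ord 2).
Integrate: L := L₀·Dx.
L = (6 + 16·x)·Dx + (-2 + 16·x + 20·x^2)·Dx^2 + (-1 - 3·x + 5·x^2 + 4·x^3)·Dx^3  (order 3).
h: a_k = 0, 0, 4, -8/3, 32/3, -56/3, 2692/45, -16496/105, …
ICs: h(0) = 0, h′(0) = 0, h′′(0) = 8.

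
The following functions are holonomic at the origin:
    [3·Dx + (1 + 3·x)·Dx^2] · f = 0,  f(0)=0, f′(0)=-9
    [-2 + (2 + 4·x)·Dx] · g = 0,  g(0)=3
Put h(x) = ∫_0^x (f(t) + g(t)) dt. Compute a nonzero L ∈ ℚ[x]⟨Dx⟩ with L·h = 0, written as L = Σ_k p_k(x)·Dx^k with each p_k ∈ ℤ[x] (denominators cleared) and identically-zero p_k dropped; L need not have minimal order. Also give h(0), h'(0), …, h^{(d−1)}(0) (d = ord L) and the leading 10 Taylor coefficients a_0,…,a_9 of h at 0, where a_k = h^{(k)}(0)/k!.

L = (18 + 18·x)·Dx^2 + (30 + 108·x + 90·x^2)·Dx^3 + (4 + 26·x + 54·x^2 + 36·x^3)·Dx^4  (order 4).
h: a_k = 0, 3, -3, 4, -51/8, 471/40, -1909/80, 5769/112, -104283/896, 34849/128, …
ICs: h(0) = 0, h′(0) = 3, h′′(0) = -6, h′′′(0) = 24.

f: a_k = 0, -9, 27/2, -27, 243/4, -729/5, 729/2, -6561/7, 19683/8, -6561, …
g: a_k = 3, 3, -3/2, 3/2, -15/8, 21/8, -63/16, 99/16, -1287/128, 2145/128, …
Weyl lclm of L_f,L_g ⇒ L₀ (ord ≤ 3).
h=∫h₀ ⇒ L = L₀·Dx.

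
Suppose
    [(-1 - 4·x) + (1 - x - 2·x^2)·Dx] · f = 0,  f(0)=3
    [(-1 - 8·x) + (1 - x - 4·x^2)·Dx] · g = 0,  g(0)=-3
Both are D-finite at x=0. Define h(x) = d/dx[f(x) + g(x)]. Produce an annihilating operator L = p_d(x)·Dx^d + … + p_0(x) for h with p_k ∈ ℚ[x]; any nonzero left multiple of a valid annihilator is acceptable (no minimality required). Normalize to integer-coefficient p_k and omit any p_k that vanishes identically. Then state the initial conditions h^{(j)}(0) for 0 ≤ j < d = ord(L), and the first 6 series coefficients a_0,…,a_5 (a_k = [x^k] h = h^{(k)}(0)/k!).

L = (-6 - 336·x - 480·x^2 - 1824·x^3 - 3864·x^4 - 6528·x^5 + 2304·x^6) + (6 + 66·x + 156·x^2 + 168·x^3 + 162·x^4 - 3768·x^5 - 3456·x^6 + 1536·x^7)·Dx + (-1 + 2·x - 13·x^2 - 28·x^3 + 222·x^4 + 134·x^5 - 612·x^6 - 320·x^7 + 192·x^8)·Dx^2  (order 2).
h: a_k = 0, -12, -36, -216, -660, -2484, …
ICs: h(0) = 0, h′(0) = -12.

f: a_k = 3, 3, 9, 15, 33, 63, …
g: a_k = -3, -3, -15, -27, -87, -195, …
Weyl lclm of L_f,L_g ⇒ L₀ (ord ≤ 2).
Differentiate: ansatz ord ≤ ord L₀ ⇒ L.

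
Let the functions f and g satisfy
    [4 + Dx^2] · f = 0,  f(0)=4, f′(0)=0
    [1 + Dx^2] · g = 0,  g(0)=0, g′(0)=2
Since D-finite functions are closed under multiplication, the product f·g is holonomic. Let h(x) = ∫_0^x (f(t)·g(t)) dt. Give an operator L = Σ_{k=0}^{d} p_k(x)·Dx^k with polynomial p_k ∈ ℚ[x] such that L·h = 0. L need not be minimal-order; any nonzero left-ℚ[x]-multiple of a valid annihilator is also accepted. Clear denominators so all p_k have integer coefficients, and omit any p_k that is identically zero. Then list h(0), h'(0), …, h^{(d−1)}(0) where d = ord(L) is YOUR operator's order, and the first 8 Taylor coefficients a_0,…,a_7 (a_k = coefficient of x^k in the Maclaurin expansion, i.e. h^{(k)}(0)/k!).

L = 9·Dx + 10·Dx^3 + Dx^5  (order 5).
h: a_k = 0, 0, 4, 0, -13/3, 0, 121/90, 0, …
ICs: h(0) = 0, h′(0) = 0, h′′(0) = 8, h′′′(0) = 0, h′′′′(0) = -104.

f: a_k = 4, 0, -8, 0, 8/3, 0, -16/45, 0, …
g: a_k = 0, 2, 0, -1/3, 0, 1/60, 0, -1/2520, …
h₀=f·g: eliminate ⇒ L₀, order ≤ 2·2.
Integrate: L := L₀·Dx.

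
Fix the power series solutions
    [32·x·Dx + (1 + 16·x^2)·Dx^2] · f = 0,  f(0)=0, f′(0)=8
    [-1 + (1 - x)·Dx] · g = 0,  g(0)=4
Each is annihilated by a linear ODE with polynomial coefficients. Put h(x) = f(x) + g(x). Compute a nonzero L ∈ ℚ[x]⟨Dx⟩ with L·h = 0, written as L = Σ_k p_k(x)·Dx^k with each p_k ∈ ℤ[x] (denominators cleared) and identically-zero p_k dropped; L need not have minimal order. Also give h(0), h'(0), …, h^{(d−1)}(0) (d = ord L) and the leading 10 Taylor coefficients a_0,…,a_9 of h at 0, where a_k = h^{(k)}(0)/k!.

f: a_k = 0, 8, 0, -128/3, 0, 2048/5, 0, -32768/7, 0, 524288/9, …
g: a_k = 4, 4, 4, 4, 4, 4, 4, 4, 4, 4, …
f+g: L₀ = lclm(L_f,L_g), ord ≤ 2+1.
L = (32 - 128·x - 1536·x^2)·Dx + (-19 + 32·x + 656·x^2 - 1536·x^3)·Dx^2 + (1 + 15·x + 240·x^3 - 256·x^4)·Dx^3  (order 3).
h: a_k = 4, 12, 4, -116/3, 4, 2068/5, 4, -32740/7, 4, 524324/9, …
ICs: h(0) = 4, h′(0) = 12, h′′(0) = 8.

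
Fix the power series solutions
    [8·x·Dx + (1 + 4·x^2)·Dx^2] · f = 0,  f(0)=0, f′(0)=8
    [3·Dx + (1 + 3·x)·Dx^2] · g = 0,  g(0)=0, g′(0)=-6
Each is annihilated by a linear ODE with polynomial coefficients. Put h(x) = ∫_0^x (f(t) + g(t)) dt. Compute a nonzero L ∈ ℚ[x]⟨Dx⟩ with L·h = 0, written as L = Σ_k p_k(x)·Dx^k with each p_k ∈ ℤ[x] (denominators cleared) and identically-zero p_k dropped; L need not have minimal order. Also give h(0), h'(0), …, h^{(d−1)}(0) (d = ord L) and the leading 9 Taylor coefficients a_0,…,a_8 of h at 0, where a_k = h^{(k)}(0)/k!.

f: a_k = 0, 8, 0, -32/3, 0, 128/5, 0, -512/7, 0, …
g: a_k = 0, -6, 9, -18, 81/2, -486/5, 243, -4374/7, 6561/4, …
Weyl lclm of L_f,L_g ⇒ L₀ (ord ≤ 4).
∫: right-multiply L₀ by Dx.
L = (-24 - 216·x + 288·x^2 + 288·x^3)·Dx^2 + (-26 - 48·x - 120·x^2 + 576·x^3 + 576·x^4)·Dx^3 + (-3 - x + 24·x^2 + 32·x^3 + 144·x^4 + 144·x^5)·Dx^4  (order 4).
h: a_k = 0, 0, 1, 3, -43/6, 81/10, -179/15, 243/7, -349/4, …
ICs: h(0) = 0, h′(0) = 0, h′′(0) = 2, h′′′(0) = 18.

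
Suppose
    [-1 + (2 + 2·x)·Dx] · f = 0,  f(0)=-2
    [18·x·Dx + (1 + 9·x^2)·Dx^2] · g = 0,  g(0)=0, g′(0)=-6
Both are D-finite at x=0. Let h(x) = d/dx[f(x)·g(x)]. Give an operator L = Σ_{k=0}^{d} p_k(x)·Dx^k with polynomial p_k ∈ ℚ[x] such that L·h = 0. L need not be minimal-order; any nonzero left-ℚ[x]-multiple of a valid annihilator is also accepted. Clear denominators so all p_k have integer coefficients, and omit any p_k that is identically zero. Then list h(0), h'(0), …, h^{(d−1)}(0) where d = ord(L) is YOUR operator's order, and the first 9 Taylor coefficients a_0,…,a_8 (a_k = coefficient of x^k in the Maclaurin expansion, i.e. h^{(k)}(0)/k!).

L = (23 + 120·x - 570·x^2 - 648·x^3 - 81·x^4) + (52 + 220·x - 936·x^2 - 3048·x^3 - 2268·x^4 - 324·x^5)·Dx + (4 - 40·x - 68·x^2 - 432·x^3 - 948·x^4 - 648·x^5 - 108·x^6)·Dx^2  (order 2).
h: a_k = 12, 12, -225/2, -69, 31749/32, 91467/160, -11404773/1280, -10993887/2240, 4591810215/57344, …
ICs: h(0) = 12, h′(0) = 12.

f: a_k = -2, -1, 1/4, -1/8, 5/64, -7/128, 21/512, -33/1024, 429/16384, …
g: a_k = 0, -6, 0, 18, 0, -486/5, 0, 4374/7, 0, …
Product ⇒ symmetric product L₀, ord ≤ 2.
h₀' ⇒ L via d/dx closure of L₀.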